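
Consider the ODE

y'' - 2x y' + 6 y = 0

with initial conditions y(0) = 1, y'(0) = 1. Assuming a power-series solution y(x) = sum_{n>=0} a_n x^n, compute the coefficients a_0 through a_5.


Ansatz: y(x) = sum_{n>=0} a_n x^n, so y'(x) = sum_{n>=1} n a_n x^(n-1) and y''(x) = sum_{n>=2} n(n-1) a_n x^(n-2).
Substitute into P(x) y'' + Q(x) y' + R(x) y = 0 with P(x) = 1, Q(x) = -2x, R(x) = 6, and match powers of x.
Initial conditions: a_0 = 1, a_1 = 1.
Setting the coefficient of each power of x to zero and solving order by order (substituting the coefficients already found):
  x^0: 2 a_2 + 6 a_0 = 0  ->  2 a_2 = -6 a_0 = -6  ->  a_2 = -3
  x^1: 6 a_3 + 4 a_1 = 0  ->  6 a_3 = -4 a_1 = -4  ->  a_3 = -2/3
  x^2: 12 a_4 + 2 a_2 = 0  ->  12 a_4 = -2 a_2 = 6  ->  a_4 = 1/2
  x^3: 20 a_5 = 0  ->  a_5 = 0
Truncated series: y(x) = 1 + x - 3 x^2 - (2/3) x^3 + (1/2) x^4 + O(x^6).

a_0 = 1; a_1 = 1; a_2 = -3; a_3 = -2/3; a_4 = 1/2; a_5 = 0


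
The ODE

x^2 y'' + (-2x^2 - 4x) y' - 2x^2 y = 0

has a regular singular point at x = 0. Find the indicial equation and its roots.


Divide by x^2 to reach normal form y'' + P_1(x) y' + P_2(x) y = 0 with P_1(x) = -2 - 4/x and P_2(x) = -2.
x = 0 is a singular point because the y'-coefficient -2 - 4/x has a pole at x = 0.
It is a regular singular point because x P_1(x) = p(x) = -2x - 4 and x^2 P_2(x) = q(x) = -2x^2 are polynomials, hence analytic at x = 0.
p(0) = -4,  q(0) = 0.
Indicial equation: r(r-1) + p(0) r + q(0) = 0, i.e. r^2 + (p(0) - 1) r + q(0) = 0, i.e. r^2 - 5 r = 0.
Discriminant: (-5)^2 - 4(0) = 25, so r = (5 ± 5)/2.
Solving: r_1 = 5, r_2 = 0.

indicial: r^2 - 5 r = 0; roots r_1 = 5, r_2 = 0


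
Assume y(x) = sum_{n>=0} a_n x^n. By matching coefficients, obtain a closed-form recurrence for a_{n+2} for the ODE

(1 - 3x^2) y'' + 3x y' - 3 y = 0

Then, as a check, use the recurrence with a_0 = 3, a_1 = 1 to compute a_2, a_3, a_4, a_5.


Substitute y = sum_n a_n x^n.
(1 - 3 x^2) y'' contributes (n+2)(n+1) a_{n+2} - 3 n(n-1) a_n at x^n.
3 x y'(x) contributes 3 n a_n at x^n.
-3 y(x) contributes -3 a_n at x^n.
Matching x^n: (n+2)(n+1) a_{n+2} + (-3 n(n-1) + 3 n - 3) a_n = 0.
Thus a_{n+2} = (3 n(n-1) - 3 n + 3) / ((n+1)(n+2)) * a_n.

Check with a_0 = 3, a_1 = 1 (apply the recurrence for n = 0, 1, 2, 3): a_0 = 3, a_1 = 1, a_2 = 9/2, a_3 = 0, a_4 = 9/8, a_5 = 0.

a_(n+2) = (3 n(n-1) - 3 n + 3) / ((n+1)(n+2)) * a_n; check: a_0 = 3, a_1 = 1, a_2 = 9/2, a_3 = 0, a_4 = 9/8, a_5 = 0


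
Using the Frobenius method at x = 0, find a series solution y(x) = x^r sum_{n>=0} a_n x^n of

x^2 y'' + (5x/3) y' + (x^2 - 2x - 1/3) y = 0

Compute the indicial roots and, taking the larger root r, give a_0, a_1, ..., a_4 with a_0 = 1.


Write in Frobenius form y'' + (p(x)/x) y' + (q(x)/x^2) y = 0:
  p(x) = 5/3,  q(x) = x^2 - 2x - 1/3.
Indicial equation: r(r-1) + (5/3) r + (-1/3) = 0 -> roots r_1 = 1/3, r_2 = -1.
Take r = r_1 = 1/3. Let y(x) = x^r sum_{n>=0} a_n x^n with a_0 = 1.
Substitute y = x^r sum a_n x^n and match x^{r+n}. The recurrence is
  D(n) a_n - 2 a_{n-1} + 1 a_{n-2} = 0,  where D(n) = (r+n)(r+n-1) + (5/3)(r+n) + (-1/3).
  a_n = [2 a_{n-1} - 1 a_{n-2}] / D(n).
Since the indicial polynomial factors as (r - r_1)(r - r_2), D(n) = (r_1 + n - r_1)(r_1 + n - r_2) = n(n + 4/3).
Evaluating step by step (a_0 = 1):
  n = 1: D(1) = 1(1 + 4/3) = 7/3; numerator = 2(1) = 2; a_1 = (2)/(7/3) = 6/7
  n = 2: D(2) = 2(2 + 4/3) = 20/3; numerator = 2(6/7) - 1(1) = 5/7; a_2 = (5/7)/(20/3) = 3/28
  n = 3: D(3) = 3(3 + 4/3) = 13; numerator = 2(3/28) - 1(6/7) = -9/14; a_3 = (-9/14)/(13) = -9/182
  n = 4: D(4) = 4(4 + 4/3) = 64/3; numerator = 2(-9/182) - 1(3/28) = -75/364; a_4 = (-75/364)/(64/3) = -225/23296

r = 1/3; a_0 = 1; a_1 = 6/7; a_2 = 3/28; a_3 = -9/182; a_4 = -225/23296


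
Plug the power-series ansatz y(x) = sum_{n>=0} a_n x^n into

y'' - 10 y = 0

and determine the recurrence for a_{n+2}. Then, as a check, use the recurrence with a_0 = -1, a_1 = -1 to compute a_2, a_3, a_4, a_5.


Substitute y = sum_n a_n x^n into y'' + (const) y = 0.
y''(x) = sum_{n>=0} (n+2)(n+1) a_{n+2} x^n.
The ODE becomes sum_n [(n+2)(n+1) a_{n+2} - 10 a_n] x^n = 0.
Setting each coefficient to zero gives the recurrence:
  (n+2)(n+1) a_{n+2} - 10 a_n = 0,
  a_{n+2} = 10 / ((n+1)(n+2)) a_n.

Check with a_0 = -1, a_1 = -1 (apply the recurrence for n = 0, 1, 2, 3): a_0 = -1, a_1 = -1, a_2 = -5, a_3 = -5/3, a_4 = -25/6, a_5 = -5/6.

a_{n+2} = 10/((n+1)(n+2)) * a_n; check: a_0 = -1, a_1 = -1, a_2 = -5, a_3 = -5/3, a_4 = -25/6, a_5 = -5/6


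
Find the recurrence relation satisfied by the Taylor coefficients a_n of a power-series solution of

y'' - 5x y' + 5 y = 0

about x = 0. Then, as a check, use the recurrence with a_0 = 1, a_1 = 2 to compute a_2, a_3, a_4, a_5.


Substitute y = sum_n a_n x^n.
y''(x) has coefficient (n+2)(n+1) a_{n+2} at x^n;
-5 x y'(x) has coefficient -5 n a_n at x^n (shift);
5 y(x) has coefficient 5 a_n at x^n.
Matching x^n: (n+2)(n+1) a_{n+2} + (-5n + 5) a_n = 0.
Thus a_{n+2} = (5n - 5) / ((n+1)(n+2)) * a_n.

Check with a_0 = 1, a_1 = 2 (apply the recurrence for n = 0, 1, 2, 3): a_0 = 1, a_1 = 2, a_2 = -5/2, a_3 = 0, a_4 = -25/24, a_5 = 0.

a_(n+2) = (5n - 5) / ((n+1)(n+2)) * a_n; check: a_0 = 1, a_1 = 2, a_2 = -5/2, a_3 = 0, a_4 = -25/24, a_5 = 0


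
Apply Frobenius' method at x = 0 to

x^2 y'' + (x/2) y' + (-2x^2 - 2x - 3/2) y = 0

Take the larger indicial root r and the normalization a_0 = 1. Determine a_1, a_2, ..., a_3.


Write in Frobenius form y'' + (p(x)/x) y' + (q(x)/x^2) y = 0:
  p(x) = 1/2,  q(x) = -2x^2 - 2x - 3/2.
Indicial equation: r(r-1) + (1/2) r + (-3/2) = 0 -> roots r_1 = 3/2, r_2 = -1.
Take r = r_1 = 3/2. Let y(x) = x^r sum_{n>=0} a_n x^n with a_0 = 1.
Substitute y = x^r sum a_n x^n and match x^{r+n}. The recurrence is
  D(n) a_n - 2 a_{n-1} - 2 a_{n-2} = 0,  where D(n) = (r+n)(r+n-1) + (1/2)(r+n) + (-3/2).
  a_n = [2 a_{n-1} + 2 a_{n-2}] / D(n).
Since the indicial polynomial factors as (r - r_1)(r - r_2), D(n) = (r_1 + n - r_1)(r_1 + n - r_2) = n(n + 5/2).
Evaluating step by step (a_0 = 1):
  n = 1: D(1) = 1(1 + 5/2) = 7/2; numerator = 2(1) = 2; a_1 = (2)/(7/2) = 4/7
  n = 2: D(2) = 2(2 + 5/2) = 9; numerator = 2(4/7) + 2(1) = 22/7; a_2 = (22/7)/(9) = 22/63
  n = 3: D(3) = 3(3 + 5/2) = 33/2; numerator = 2(22/63) + 2(4/7) = 116/63; a_3 = (116/63)/(33/2) = 232/2079

r = 3/2; a_0 = 1; a_1 = 4/7; a_2 = 22/63; a_3 = 232/2079


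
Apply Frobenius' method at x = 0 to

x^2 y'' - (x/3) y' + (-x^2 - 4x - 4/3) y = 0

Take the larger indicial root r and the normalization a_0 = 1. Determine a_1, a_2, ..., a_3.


Write in Frobenius form y'' + (p(x)/x) y' + (q(x)/x^2) y = 0:
  p(x) = -1/3,  q(x) = -x^2 - 4x - 4/3.
Indicial equation: r(r-1) + (-1/3) r + (-4/3) = 0 -> roots r_1 = 2, r_2 = -2/3.
Take r = r_1 = 2. Let y(x) = x^r sum_{n>=0} a_n x^n with a_0 = 1.
Substitute y = x^r sum a_n x^n and match x^{r+n}. The recurrence is
  D(n) a_n - 4 a_{n-1} - 1 a_{n-2} = 0,  where D(n) = (r+n)(r+n-1) + (-1/3)(r+n) + (-4/3).
  a_n = [4 a_{n-1} + 1 a_{n-2}] / D(n).
Since the indicial polynomial factors as (r - r_1)(r - r_2), D(n) = (r_1 + n - r_1)(r_1 + n - r_2) = n(n + 8/3).
Evaluating step by step (a_0 = 1):
  n = 1: D(1) = 1(1 + 8/3) = 11/3; numerator = 4(1) = 4; a_1 = (4)/(11/3) = 12/11
  n = 2: D(2) = 2(2 + 8/3) = 28/3; numerator = 4(12/11) + 1(1) = 59/11; a_2 = (59/11)/(28/3) = 177/308
  n = 3: D(3) = 3(3 + 8/3) = 17; numerator = 4(177/308) + 1(12/11) = 261/77; a_3 = (261/77)/(17) = 261/1309

r = 2; a_0 = 1; a_1 = 12/11; a_2 = 177/308; a_3 = 261/1309


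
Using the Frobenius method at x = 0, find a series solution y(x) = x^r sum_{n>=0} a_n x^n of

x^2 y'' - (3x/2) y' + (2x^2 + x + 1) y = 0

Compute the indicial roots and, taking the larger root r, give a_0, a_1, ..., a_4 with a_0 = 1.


Write in Frobenius form y'' + (p(x)/x) y' + (q(x)/x^2) y = 0:
  p(x) = -3/2,  q(x) = 2x^2 + x + 1.
Indicial equation: r(r-1) + (-3/2) r + (1) = 0 -> roots r_1 = 2, r_2 = 1/2.
Take r = r_1 = 2. Let y(x) = x^r sum_{n>=0} a_n x^n with a_0 = 1.
Substitute y = x^r sum a_n x^n and match x^{r+n}. The recurrence is
  D(n) a_n + 1 a_{n-1} + 2 a_{n-2} = 0,  where D(n) = (r+n)(r+n-1) + (-3/2)(r+n) + (1).
  a_n = [-1 a_{n-1} - 2 a_{n-2}] / D(n).
Since the indicial polynomial factors as (r - r_1)(r - r_2), D(n) = (r_1 + n - r_1)(r_1 + n - r_2) = n(n + 3/2).
Evaluating step by step (a_0 = 1):
  n = 1: D(1) = 1(1 + 3/2) = 5/2; numerator = -1(1) = -1; a_1 = (-1)/(5/2) = -2/5
  n = 2: D(2) = 2(2 + 3/2) = 7; numerator = -1(-2/5) - 2(1) = -8/5; a_2 = (-8/5)/(7) = -8/35
  n = 3: D(3) = 3(3 + 3/2) = 27/2; numerator = -1(-8/35) - 2(-2/5) = 36/35; a_3 = (36/35)/(27/2) = 8/105
  n = 4: D(4) = 4(4 + 3/2) = 22; numerator = -1(8/105) - 2(-8/35) = 8/21; a_4 = (8/21)/(22) = 4/231

r = 2; a_0 = 1; a_1 = -2/5; a_2 = -8/35; a_3 = 8/105; a_4 = 4/231


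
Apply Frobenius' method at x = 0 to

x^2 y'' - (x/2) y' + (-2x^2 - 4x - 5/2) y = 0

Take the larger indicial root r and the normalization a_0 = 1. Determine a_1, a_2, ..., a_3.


Write in Frobenius form y'' + (p(x)/x) y' + (q(x)/x^2) y = 0:
  p(x) = -1/2,  q(x) = -2x^2 - 4x - 5/2.
Indicial equation: r(r-1) + (-1/2) r + (-5/2) = 0 -> roots r_1 = 5/2, r_2 = -1.
Take r = r_1 = 5/2. Let y(x) = x^r sum_{n>=0} a_n x^n with a_0 = 1.
Substitute y = x^r sum a_n x^n and match x^{r+n}. The recurrence is
  D(n) a_n - 4 a_{n-1} - 2 a_{n-2} = 0,  where D(n) = (r+n)(r+n-1) + (-1/2)(r+n) + (-5/2).
  a_n = [4 a_{n-1} + 2 a_{n-2}] / D(n).
Since the indicial polynomial factors as (r - r_1)(r - r_2), D(n) = (r_1 + n - r_1)(r_1 + n - r_2) = n(n + 7/2).
Evaluating step by step (a_0 = 1):
  n = 1: D(1) = 1(1 + 7/2) = 9/2; numerator = 4(1) = 4; a_1 = (4)/(9/2) = 8/9
  n = 2: D(2) = 2(2 + 7/2) = 11; numerator = 4(8/9) + 2(1) = 50/9; a_2 = (50/9)/(11) = 50/99
  n = 3: D(3) = 3(3 + 7/2) = 39/2; numerator = 4(50/99) + 2(8/9) = 376/99; a_3 = (376/99)/(39/2) = 752/3861

r = 5/2; a_0 = 1; a_1 = 8/9; a_2 = 50/99; a_3 = 752/3861


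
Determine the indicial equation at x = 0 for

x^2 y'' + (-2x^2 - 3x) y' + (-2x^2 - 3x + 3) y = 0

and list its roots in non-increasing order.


Divide by x^2 to reach normal form y'' + P_1(x) y' + P_2(x) y = 0 with P_1(x) = -2 - 3/x and P_2(x) = -2 - 3/x + 3/x^2.
x = 0 is a singular point because the y'-coefficient -2 - 3/x has a pole at x = 0 and the y-coefficient -2 - 3/x + 3/x^2 has a pole at x = 0.
It is a regular singular point because x P_1(x) = p(x) = -2x - 3 and x^2 P_2(x) = q(x) = -2x^2 - 3x + 3 are polynomials, hence analytic at x = 0.
p(0) = -3,  q(0) = 3.
Indicial equation: r(r-1) + p(0) r + q(0) = 0, i.e. r^2 + (p(0) - 1) r + q(0) = 0, i.e. r^2 - 4 r + 3 = 0.
Discriminant: (-4)^2 - 4(3) = 4, so r = (4 ± 2)/2.
Solving: r_1 = 3, r_2 = 1.

indicial: r^2 - 4 r + 3 = 0; roots r_1 = 3, r_2 = 1


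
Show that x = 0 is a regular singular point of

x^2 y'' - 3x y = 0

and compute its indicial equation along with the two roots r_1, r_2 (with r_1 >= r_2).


Divide by x^2 to reach normal form y'' + P_1(x) y' + P_2(x) y = 0 with P_1(x) = 0 and P_2(x) = -3/x.
x = 0 is a singular point because the y-coefficient -3/x has a pole at x = 0.
It is a regular singular point because x P_1(x) = p(x) = 0 and x^2 P_2(x) = q(x) = -3x are polynomials, hence analytic at x = 0.
p(0) = 0,  q(0) = 0.
Indicial equation: r(r-1) + p(0) r + q(0) = 0, i.e. r^2 + (p(0) - 1) r + q(0) = 0, i.e. r^2 - 1 r = 0.
Discriminant: (-1)^2 - 4(0) = 1, so r = (1 ± 1)/2.
Solving: r_1 = 1, r_2 = 0.

indicial: r^2 - 1 r = 0; roots r_1 = 1, r_2 = 0


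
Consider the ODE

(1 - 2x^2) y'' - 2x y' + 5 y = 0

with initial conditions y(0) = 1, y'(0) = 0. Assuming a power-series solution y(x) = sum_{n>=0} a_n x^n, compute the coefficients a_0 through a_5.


Ansatz: y(x) = sum_{n>=0} a_n x^n, so y'(x) = sum_{n>=1} n a_n x^(n-1) and y''(x) = sum_{n>=2} n(n-1) a_n x^(n-2).
Substitute into P(x) y'' + Q(x) y' + R(x) y = 0 with P(x) = 1 - 2x^2, Q(x) = -2x, R(x) = 5, and match powers of x.
Initial conditions: a_0 = 1, a_1 = 0.
Setting the coefficient of each power of x to zero and solving order by order (substituting the coefficients already found):
  x^0: 2 a_2 + 5 a_0 = 0  ->  2 a_2 = -5 a_0 = -5  ->  a_2 = -5/2
  x^1: 6 a_3 + 3 a_1 = 0  ->  6 a_3 = -3 a_1 = 0  ->  a_3 = 0
  x^2: 12 a_4 - 3 a_2 = 0  ->  12 a_4 = 3 a_2 = -15/2  ->  a_4 = -5/8
  x^3: 20 a_5 - 13 a_3 = 0  ->  20 a_5 = 13 a_3 = 0  ->  a_5 = 0
Truncated series: y(x) = 1 - (5/2) x^2 - (5/8) x^4 + O(x^6).

a_0 = 1; a_1 = 0; a_2 = -5/2; a_3 = 0; a_4 = -5/8; a_5 = 0


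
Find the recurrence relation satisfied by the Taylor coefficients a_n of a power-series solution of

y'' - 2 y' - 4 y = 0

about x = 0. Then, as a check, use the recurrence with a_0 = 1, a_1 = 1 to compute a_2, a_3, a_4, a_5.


Substitute y = sum_n a_n x^n.
y''(x) has coefficient (n+2)(n+1) a_{n+2} at x^n;
-2 y'(x) has coefficient -2 (n+1) a_{n+1} at x^n;
-4 y(x) has coefficient -4 a_n at x^n.
Matching x^n: (n+2)(n+1) a_{n+2} - 2 (n+1) a_{n+1} - 4 a_n = 0.
Thus a_{n+2} = [2 (n+1) a_{n+1} + 4 a_n] / ((n+1)(n+2)).

Check with a_0 = 1, a_1 = 1 (apply the recurrence for n = 0, 1, 2, 3): a_0 = 1, a_1 = 1, a_2 = 3, a_3 = 8/3, a_4 = 7/3, a_5 = 22/15.

a_(n+2) = [2 (n+1) a_(n+1) + 4 a_n] / ((n+1)(n+2)); check: a_0 = 1, a_1 = 1, a_2 = 3, a_3 = 8/3, a_4 = 7/3, a_5 = 22/15


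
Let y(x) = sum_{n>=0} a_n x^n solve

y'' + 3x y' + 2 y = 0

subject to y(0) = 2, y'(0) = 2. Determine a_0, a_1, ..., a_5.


Ansatz: y(x) = sum_{n>=0} a_n x^n, so y'(x) = sum_{n>=1} n a_n x^(n-1) and y''(x) = sum_{n>=2} n(n-1) a_n x^(n-2).
Substitute into P(x) y'' + Q(x) y' + R(x) y = 0 with P(x) = 1, Q(x) = 3x, R(x) = 2, and match powers of x.
Initial conditions: a_0 = 2, a_1 = 2.
Setting the coefficient of each power of x to zero and solving order by order (substituting the coefficients already found):
  x^0: 2 a_2 + 2 a_0 = 0  ->  2 a_2 = -2 a_0 = -4  ->  a_2 = -2
  x^1: 6 a_3 + 5 a_1 = 0  ->  6 a_3 = -5 a_1 = -10  ->  a_3 = -5/3
  x^2: 12 a_4 + 8 a_2 = 0  ->  12 a_4 = -8 a_2 = 16  ->  a_4 = 4/3
  x^3: 20 a_5 + 11 a_3 = 0  ->  20 a_5 = -11 a_3 = 55/3  ->  a_5 = 11/12
Truncated series: y(x) = 2 + 2 x - 2 x^2 - (5/3) x^3 + (4/3) x^4 + (11/12) x^5 + O(x^6).

a_0 = 2; a_1 = 2; a_2 = -2; a_3 = -5/3; a_4 = 4/3; a_5 = 11/12


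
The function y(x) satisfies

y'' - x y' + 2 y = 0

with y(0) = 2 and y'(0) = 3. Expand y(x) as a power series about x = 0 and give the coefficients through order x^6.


Ansatz: y(x) = sum_{n>=0} a_n x^n, so y'(x) = sum_{n>=1} n a_n x^(n-1) and y''(x) = sum_{n>=2} n(n-1) a_n x^(n-2).
Substitute into P(x) y'' + Q(x) y' + R(x) y = 0 with P(x) = 1, Q(x) = -x, R(x) = 2, and match powers of x.
Initial conditions: a_0 = 2, a_1 = 3.
Setting the coefficient of each power of x to zero and solving order by order (substituting the coefficients already found):
  x^0: 2 a_2 + 2 a_0 = 0  ->  2 a_2 = -2 a_0 = -4  ->  a_2 = -2
  x^1: 6 a_3 + a_1 = 0  ->  6 a_3 = -a_1 = -3  ->  a_3 = -1/2
  x^2: 12 a_4 = 0  ->  a_4 = 0
  x^3: 20 a_5 - a_3 = 0  ->  20 a_5 = a_3 = -1/2  ->  a_5 = -1/40
  x^4: 30 a_6 - 2 a_4 = 0  ->  30 a_6 = 2 a_4 = 0  ->  a_6 = 0
Truncated series: y(x) = 2 + 3 x - 2 x^2 - (1/2) x^3 - (1/40) x^5 + O(x^7).

a_0 = 2; a_1 = 3; a_2 = -2; a_3 = -1/2; a_4 = 0; a_5 = -1/40; a_6 = 0


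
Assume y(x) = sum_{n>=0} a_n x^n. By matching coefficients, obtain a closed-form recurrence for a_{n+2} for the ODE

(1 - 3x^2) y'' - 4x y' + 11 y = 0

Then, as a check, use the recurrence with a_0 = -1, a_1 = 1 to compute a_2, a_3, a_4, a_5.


Substitute y = sum_n a_n x^n.
(1 - 3 x^2) y'' contributes (n+2)(n+1) a_{n+2} - 3 n(n-1) a_n at x^n.
-4 x y'(x) contributes -4 n a_n at x^n.
11 y(x) contributes 11 a_n at x^n.
Matching x^n: (n+2)(n+1) a_{n+2} + (-3 n(n-1) - 4 n + 11) a_n = 0.
Thus a_{n+2} = (3 n(n-1) + 4 n - 11) / ((n+1)(n+2)) * a_n.

Check with a_0 = -1, a_1 = 1 (apply the recurrence for n = 0, 1, 2, 3): a_0 = -1, a_1 = 1, a_2 = 11/2, a_3 = -7/6, a_4 = 11/8, a_5 = -133/120.

a_(n+2) = (3 n(n-1) + 4 n - 11) / ((n+1)(n+2)) * a_n; check: a_0 = -1, a_1 = 1, a_2 = 11/2, a_3 = -7/6, a_4 = 11/8, a_5 = -133/120


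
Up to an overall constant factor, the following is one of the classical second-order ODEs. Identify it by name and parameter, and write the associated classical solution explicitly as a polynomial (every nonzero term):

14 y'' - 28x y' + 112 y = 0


All three coefficients share the factor 14; dividing through by 14 gives  y'' - 2x y' + 8 y = 0.
This matches the Hermite equation y'' - 2x y' + 2n y = 0 with 2n = 8, so n = 4; the polynomial solution is H_4(x).
With y = sum_k a_k x^k, matching x^k gives (k+2)(k+1) a_{k+2} = 2(k - n) a_k = 2(k - 4) a_k. The right side vanishes at k = 4, so the series with the parity of 4 terminates at degree 4.
Standard normalization: leading coefficient of H_n is 2^n, so a_4 = 2^4 = 16. Work downward with a_k = (k+1)(k+2) a_{k+2} / (2(k - n)):
  a_2 = (3)(4)(16) / (2(2 - 4)) = 192/(-4) = -48
  a_0 = (1)(2)(-48) / (2(0 - 4)) = -96/(-8) = 12
Hence H_4(x) = 16 x^4 - 48 x^2 + 12.

H_4(x); series = 16 x^4 - 48 x^2 + 12


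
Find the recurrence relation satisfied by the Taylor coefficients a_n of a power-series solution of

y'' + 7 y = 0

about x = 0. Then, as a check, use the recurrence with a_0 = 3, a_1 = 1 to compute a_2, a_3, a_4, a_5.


Substitute y = sum_n a_n x^n into y'' + (const) y = 0.
y''(x) = sum_{n>=0} (n+2)(n+1) a_{n+2} x^n.
The ODE becomes sum_n [(n+2)(n+1) a_{n+2} + 7 a_n] x^n = 0.
Setting each coefficient to zero gives the recurrence:
  (n+2)(n+1) a_{n+2} + 7 a_n = 0,
  a_{n+2} = -7 / ((n+1)(n+2)) a_n.

Check with a_0 = 3, a_1 = 1 (apply the recurrence for n = 0, 1, 2, 3): a_0 = 3, a_1 = 1, a_2 = -21/2, a_3 = -7/6, a_4 = 49/8, a_5 = 49/120.

a_{n+2} = -7/((n+1)(n+2)) * a_n; check: a_0 = 3, a_1 = 1, a_2 = -21/2, a_3 = -7/6, a_4 = 49/8, a_5 = 49/120


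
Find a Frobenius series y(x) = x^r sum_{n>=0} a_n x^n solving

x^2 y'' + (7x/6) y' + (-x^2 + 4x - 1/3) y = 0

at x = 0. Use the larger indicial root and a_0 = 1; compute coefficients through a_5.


Write in Frobenius form y'' + (p(x)/x) y' + (q(x)/x^2) y = 0:
  p(x) = 7/6,  q(x) = -x^2 + 4x - 1/3.
Indicial equation: r(r-1) + (7/6) r + (-1/3) = 0 -> roots r_1 = 1/2, r_2 = -2/3.
Take r = r_1 = 1/2. Let y(x) = x^r sum_{n>=0} a_n x^n with a_0 = 1.
Substitute y = x^r sum a_n x^n and match x^{r+n}. The recurrence is
  D(n) a_n + 4 a_{n-1} - 1 a_{n-2} = 0,  where D(n) = (r+n)(r+n-1) + (7/6)(r+n) + (-1/3).
  a_n = [-4 a_{n-1} + 1 a_{n-2}] / D(n).
Since the indicial polynomial factors as (r - r_1)(r - r_2), D(n) = (r_1 + n - r_1)(r_1 + n - r_2) = n(n + 7/6).
Evaluating step by step (a_0 = 1):
  n = 1: D(1) = 1(1 + 7/6) = 13/6; numerator = -4(1) = -4; a_1 = (-4)/(13/6) = -24/13
  n = 2: D(2) = 2(2 + 7/6) = 19/3; numerator = -4(-24/13) + 1(1) = 109/13; a_2 = (109/13)/(19/3) = 327/247
  n = 3: D(3) = 3(3 + 7/6) = 25/2; numerator = -4(327/247) + 1(-24/13) = -1764/247; a_3 = (-1764/247)/(25/2) = -3528/6175
  n = 4: D(4) = 4(4 + 7/6) = 62/3; numerator = -4(-3528/6175) + 1(327/247) = 1173/325; a_4 = (1173/325)/(62/3) = 3519/20150
  n = 5: D(5) = 5(5 + 7/6) = 185/6; numerator = -4(3519/20150) + 1(-3528/6175) = -48618/38285; a_5 = (-48618/38285)/(185/6) = -7884/191425

r = 1/2; a_0 = 1; a_1 = -24/13; a_2 = 327/247; a_3 = -3528/6175; a_4 = 3519/20150; a_5 = -7884/191425


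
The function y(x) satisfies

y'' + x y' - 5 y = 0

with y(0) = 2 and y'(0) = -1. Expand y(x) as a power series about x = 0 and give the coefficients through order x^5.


Ansatz: y(x) = sum_{n>=0} a_n x^n, so y'(x) = sum_{n>=1} n a_n x^(n-1) and y''(x) = sum_{n>=2} n(n-1) a_n x^(n-2).
Substitute into P(x) y'' + Q(x) y' + R(x) y = 0 with P(x) = 1, Q(x) = x, R(x) = -5, and match powers of x.
Initial conditions: a_0 = 2, a_1 = -1.
Setting the coefficient of each power of x to zero and solving order by order (substituting the coefficients already found):
  x^0: 2 a_2 - 5 a_0 = 0  ->  2 a_2 = 5 a_0 = 10  ->  a_2 = 5
  x^1: 6 a_3 - 4 a_1 = 0  ->  6 a_3 = 4 a_1 = -4  ->  a_3 = -2/3
  x^2: 12 a_4 - 3 a_2 = 0  ->  12 a_4 = 3 a_2 = 15  ->  a_4 = 5/4
  x^3: 20 a_5 - 2 a_3 = 0  ->  20 a_5 = 2 a_3 = -4/3  ->  a_5 = -1/15
Truncated series: y(x) = 2 - x + 5 x^2 - (2/3) x^3 + (5/4) x^4 - (1/15) x^5 + O(x^6).

a_0 = 2; a_1 = -1; a_2 = 5; a_3 = -2/3; a_4 = 5/4; a_5 = -1/15


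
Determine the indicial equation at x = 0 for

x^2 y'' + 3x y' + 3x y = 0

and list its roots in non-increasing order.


Divide by x^2 to reach normal form y'' + P_1(x) y' + P_2(x) y = 0 with P_1(x) = 3/x and P_2(x) = 3/x.
x = 0 is a singular point because the y'-coefficient 3/x has a pole at x = 0 and the y-coefficient 3/x has a pole at x = 0.
It is a regular singular point because x P_1(x) = p(x) = 3 and x^2 P_2(x) = q(x) = 3x are polynomials, hence analytic at x = 0.
p(0) = 3,  q(0) = 0.
Indicial equation: r(r-1) + p(0) r + q(0) = 0, i.e. r^2 + (p(0) - 1) r + q(0) = 0, i.e. r^2 + 2 r = 0.
Discriminant: (2)^2 - 4(0) = 4, so r = (-2 ± 2)/2.
Solving: r_1 = 0, r_2 = -2.

indicial: r^2 + 2 r = 0; roots r_1 = 0, r_2 = -2


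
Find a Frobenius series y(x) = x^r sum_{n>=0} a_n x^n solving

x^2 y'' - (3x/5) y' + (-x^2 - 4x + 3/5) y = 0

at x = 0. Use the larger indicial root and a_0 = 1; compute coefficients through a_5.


Write in Frobenius form y'' + (p(x)/x) y' + (q(x)/x^2) y = 0:
  p(x) = -3/5,  q(x) = -x^2 - 4x + 3/5.
Indicial equation: r(r-1) + (-3/5) r + (3/5) = 0 -> roots r_1 = 1, r_2 = 3/5.
Take r = r_1 = 1. Let y(x) = x^r sum_{n>=0} a_n x^n with a_0 = 1.
Substitute y = x^r sum a_n x^n and match x^{r+n}. The recurrence is
  D(n) a_n - 4 a_{n-1} - 1 a_{n-2} = 0,  where D(n) = (r+n)(r+n-1) + (-3/5)(r+n) + (3/5).
  a_n = [4 a_{n-1} + 1 a_{n-2}] / D(n).
Since the indicial polynomial factors as (r - r_1)(r - r_2), D(n) = (r_1 + n - r_1)(r_1 + n - r_2) = n(n + 2/5).
Evaluating step by step (a_0 = 1):
  n = 1: D(1) = 1(1 + 2/5) = 7/5; numerator = 4(1) = 4; a_1 = (4)/(7/5) = 20/7
  n = 2: D(2) = 2(2 + 2/5) = 24/5; numerator = 4(20/7) + 1(1) = 87/7; a_2 = (87/7)/(24/5) = 145/56
  n = 3: D(3) = 3(3 + 2/5) = 51/5; numerator = 4(145/56) + 1(20/7) = 185/14; a_3 = (185/14)/(51/5) = 925/714
  n = 4: D(4) = 4(4 + 2/5) = 88/5; numerator = 4(925/714) + 1(145/56) = 22195/2856; a_4 = (22195/2856)/(88/5) = 110975/251328
  n = 5: D(5) = 5(5 + 2/5) = 27; numerator = 4(110975/251328) + 1(925/714) = 64125/20944; a_5 = (64125/20944)/(27) = 2375/20944

r = 1; a_0 = 1; a_1 = 20/7; a_2 = 145/56; a_3 = 925/714; a_4 = 110975/251328; a_5 = 2375/20944


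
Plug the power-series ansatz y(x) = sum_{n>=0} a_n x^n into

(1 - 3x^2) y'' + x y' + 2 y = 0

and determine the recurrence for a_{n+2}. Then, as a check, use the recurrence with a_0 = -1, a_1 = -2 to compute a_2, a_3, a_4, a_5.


Substitute y = sum_n a_n x^n.
(1 - 3 x^2) y'' contributes (n+2)(n+1) a_{n+2} - 3 n(n-1) a_n at x^n.
x y'(x) contributes n a_n at x^n.
2 y(x) contributes 2 a_n at x^n.
Matching x^n: (n+2)(n+1) a_{n+2} + (-3 n(n-1) + n + 2) a_n = 0.
Thus a_{n+2} = (3 n(n-1) - n - 2) / ((n+1)(n+2)) * a_n.

Check with a_0 = -1, a_1 = -2 (apply the recurrence for n = 0, 1, 2, 3): a_0 = -1, a_1 = -2, a_2 = 1, a_3 = 1, a_4 = 1/6, a_5 = 13/20.

a_(n+2) = (3 n(n-1) - n - 2) / ((n+1)(n+2)) * a_n; check: a_0 = -1, a_1 = -2, a_2 = 1, a_3 = 1, a_4 = 1/6, a_5 = 13/20


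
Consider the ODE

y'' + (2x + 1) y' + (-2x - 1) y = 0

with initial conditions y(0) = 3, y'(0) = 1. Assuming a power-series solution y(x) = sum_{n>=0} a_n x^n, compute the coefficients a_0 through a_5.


Ansatz: y(x) = sum_{n>=0} a_n x^n, so y'(x) = sum_{n>=1} n a_n x^(n-1) and y''(x) = sum_{n>=2} n(n-1) a_n x^(n-2).
Substitute into P(x) y'' + Q(x) y' + R(x) y = 0 with P(x) = 1, Q(x) = 2x + 1, R(x) = -2x - 1, and match powers of x.
Initial conditions: a_0 = 3, a_1 = 1.
Setting the coefficient of each power of x to zero and solving order by order (substituting the coefficients already found):
  x^0: 2 a_2 + a_1 - a_0 = 0  ->  2 a_2 = -a_1 + a_0 = 2  ->  a_2 = 1
  x^1: 6 a_3 + 2 a_2 + a_1 - 2 a_0 = 0  ->  6 a_3 = -2 a_2 - a_1 + 2 a_0 = 3  ->  a_3 = 1/2
  x^2: 12 a_4 + 3 a_3 + 3 a_2 - 2 a_1 = 0  ->  12 a_4 = -3 a_3 - 3 a_2 + 2 a_1 = -5/2  ->  a_4 = -5/24
  x^3: 20 a_5 + 4 a_4 + 5 a_3 - 2 a_2 = 0  ->  20 a_5 = -4 a_4 - 5 a_3 + 2 a_2 = 1/3  ->  a_5 = 1/60
Truncated series: y(x) = 3 + x + x^2 + (1/2) x^3 - (5/24) x^4 + (1/60) x^5 + O(x^6).

a_0 = 3; a_1 = 1; a_2 = 1; a_3 = 1/2; a_4 = -5/24; a_5 = 1/60


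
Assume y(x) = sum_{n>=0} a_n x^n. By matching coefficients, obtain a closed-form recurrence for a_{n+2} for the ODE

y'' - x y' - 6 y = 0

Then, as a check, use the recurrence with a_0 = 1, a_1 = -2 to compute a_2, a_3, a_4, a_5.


Substitute y = sum_n a_n x^n.
y''(x) has coefficient (n+2)(n+1) a_{n+2} at x^n;
-x y'(x) has coefficient -n a_n at x^n (shift);
-6 y(x) has coefficient -6 a_n at x^n.
Matching x^n: (n+2)(n+1) a_{n+2} + (-n - 6) a_n = 0.
Thus a_{n+2} = (n + 6) / ((n+1)(n+2)) * a_n.

Check with a_0 = 1, a_1 = -2 (apply the recurrence for n = 0, 1, 2, 3): a_0 = 1, a_1 = -2, a_2 = 3, a_3 = -7/3, a_4 = 2, a_5 = -21/20.

a_(n+2) = (n + 6) / ((n+1)(n+2)) * a_n; check: a_0 = 1, a_1 = -2, a_2 = 3, a_3 = -7/3, a_4 = 2, a_5 = -21/20


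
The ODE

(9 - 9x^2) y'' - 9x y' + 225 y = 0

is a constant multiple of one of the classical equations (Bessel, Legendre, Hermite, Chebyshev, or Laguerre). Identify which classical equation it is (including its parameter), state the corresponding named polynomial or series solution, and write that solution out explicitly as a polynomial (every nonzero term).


All three coefficients share the factor 9; dividing through by 9 gives  (1 - x^2) y'' - x y' + 25 y = 0.
This matches the Chebyshev equation (1 - x^2) y'' - x y' + n^2 y = 0 (note the -x y' term, not -2x y') with n^2 = 25, so n = 5; the polynomial solution is T_5(x).
With y = sum_k a_k x^k, matching x^k gives (k+2)(k+1) a_{k+2} = (k^2 - n^2) a_k = (k - 5)(k + 5) a_k. The right side vanishes at k = 5, so the series with the parity of 5 terminates at degree 5.
Standard normalization: leading coefficient of T_n is 2^(n-1), so a_5 = 2^4 = 16. Work downward with a_k = (k+1)(k+2) a_{k+2} / ((k - 5)(k + 5)):
  a_3 = (4)(5)(16) / ((3 - 5)(3 + 5)) = 320/(-16) = -20
  a_1 = (2)(3)(-20) / ((1 - 5)(1 + 5)) = -120/(-24) = 5
Hence T_5(x) = 16 x^5 - 20 x^3 + 5 x.

T_5(x); series = 16 x^5 - 20 x^3 + 5 x


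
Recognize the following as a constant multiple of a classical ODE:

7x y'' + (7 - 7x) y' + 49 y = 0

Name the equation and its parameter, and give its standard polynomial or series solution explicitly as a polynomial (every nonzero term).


All three coefficients share the factor 7; dividing through by 7 gives  x y'' + (1 - x) y' + 7 y = 0.
This matches the Laguerre equation x y'' + (1 - x) y' + n y = 0 with n = 7; the polynomial solution is L_7(x).
With y = sum_k a_k x^k, matching x^k gives (k+1)k a_{k+1} + (k+1) a_{k+1} - k a_k + n a_k = 0, i.e. (k+1)^2 a_{k+1} = (k - n) a_k = (k - 7) a_k. The right side vanishes at k = 7, so the series terminates at degree 7.
Standard normalization L_n(0) = 1 gives a_0 = 1. Work upward with a_{k+1} = (k - 7) a_k / (k+1)^2:
  a_1 = (0 - 7)(1) / 1^2 = -7/1 = -7
  a_2 = (1 - 7)(-7) / 2^2 = 42/4 = 21/2
  a_3 = (2 - 7)(21/2) / 3^2 = (-105/2)/9 = -35/6
  a_4 = (3 - 7)(-35/6) / 4^2 = (70/3)/16 = 35/24
  a_5 = (4 - 7)(35/24) / 5^2 = (-35/8)/25 = -7/40
  a_6 = (5 - 7)(-7/40) / 6^2 = (7/20)/36 = 7/720
  a_7 = (6 - 7)(7/720) / 7^2 = (-7/720)/49 = -1/5040
Hence L_7(x) = -x^7/5040 + 7 x^6/720 - 7 x^5/40 + 35 x^4/24 - 35 x^3/6 + 21 x^2/2 - 7 x + 1.

L_7(x); series = -x^7/5040 + 7 x^6/720 - 7 x^5/40 + 35 x^4/24 - 35 x^3/6 + 21 x^2/2 - 7 x + 1


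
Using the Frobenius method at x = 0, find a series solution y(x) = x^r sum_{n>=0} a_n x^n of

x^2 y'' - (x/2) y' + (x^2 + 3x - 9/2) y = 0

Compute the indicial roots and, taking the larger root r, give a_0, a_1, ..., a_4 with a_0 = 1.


Write in Frobenius form y'' + (p(x)/x) y' + (q(x)/x^2) y = 0:
  p(x) = -1/2,  q(x) = x^2 + 3x - 9/2.
Indicial equation: r(r-1) + (-1/2) r + (-9/2) = 0 -> roots r_1 = 3, r_2 = -3/2.
Take r = r_1 = 3. Let y(x) = x^r sum_{n>=0} a_n x^n with a_0 = 1.
Substitute y = x^r sum a_n x^n and match x^{r+n}. The recurrence is
  D(n) a_n + 3 a_{n-1} + 1 a_{n-2} = 0,  where D(n) = (r+n)(r+n-1) + (-1/2)(r+n) + (-9/2).
  a_n = [-3 a_{n-1} - 1 a_{n-2}] / D(n).
Since the indicial polynomial factors as (r - r_1)(r - r_2), D(n) = (r_1 + n - r_1)(r_1 + n - r_2) = n(n + 9/2).
Evaluating step by step (a_0 = 1):
  n = 1: D(1) = 1(1 + 9/2) = 11/2; numerator = -3(1) = -3; a_1 = (-3)/(11/2) = -6/11
  n = 2: D(2) = 2(2 + 9/2) = 13; numerator = -3(-6/11) - 1(1) = 7/11; a_2 = (7/11)/(13) = 7/143
  n = 3: D(3) = 3(3 + 9/2) = 45/2; numerator = -3(7/143) - 1(-6/11) = 57/143; a_3 = (57/143)/(45/2) = 38/2145
  n = 4: D(4) = 4(4 + 9/2) = 34; numerator = -3(38/2145) - 1(7/143) = -73/715; a_4 = (-73/715)/(34) = -73/24310

r = 3; a_0 = 1; a_1 = -6/11; a_2 = 7/143; a_3 = 38/2145; a_4 = -73/24310


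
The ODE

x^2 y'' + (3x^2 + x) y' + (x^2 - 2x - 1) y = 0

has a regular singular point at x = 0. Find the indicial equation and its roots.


Divide by x^2 to reach normal form y'' + P_1(x) y' + P_2(x) y = 0 with P_1(x) = 3 + 1/x and P_2(x) = 1 - 2/x - 1/x^2.
x = 0 is a singular point because the y'-coefficient 3 + 1/x has a pole at x = 0 and the y-coefficient 1 - 2/x - 1/x^2 has a pole at x = 0.
It is a regular singular point because x P_1(x) = p(x) = 3x + 1 and x^2 P_2(x) = q(x) = x^2 - 2x - 1 are polynomials, hence analytic at x = 0.
p(0) = 1,  q(0) = -1.
Indicial equation: r(r-1) + p(0) r + q(0) = 0, i.e. r^2 + (p(0) - 1) r + q(0) = 0, i.e. r^2 - 1 = 0.
Discriminant: (0)^2 - 4(-1) = 4, so r = (0 ± 2)/2.
Solving: r_1 = 1, r_2 = -1.

indicial: r^2 - 1 = 0; roots r_1 = 1, r_2 = -1


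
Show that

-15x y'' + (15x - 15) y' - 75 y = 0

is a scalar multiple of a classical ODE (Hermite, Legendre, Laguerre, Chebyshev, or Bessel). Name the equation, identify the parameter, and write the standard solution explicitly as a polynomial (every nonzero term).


All three coefficients share the factor -15; dividing through by -15 gives  x y'' + (1 - x) y' + 5 y = 0.
This matches the Laguerre equation x y'' + (1 - x) y' + n y = 0 with n = 5; the polynomial solution is L_5(x).
With y = sum_k a_k x^k, matching x^k gives (k+1)k a_{k+1} + (k+1) a_{k+1} - k a_k + n a_k = 0, i.e. (k+1)^2 a_{k+1} = (k - n) a_k = (k - 5) a_k. The right side vanishes at k = 5, so the series terminates at degree 5.
Standard normalization L_n(0) = 1 gives a_0 = 1. Work upward with a_{k+1} = (k - 5) a_k / (k+1)^2:
  a_1 = (0 - 5)(1) / 1^2 = -5/1 = -5
  a_2 = (1 - 5)(-5) / 2^2 = 20/4 = 5
  a_3 = (2 - 5)(5) / 3^2 = -15/9 = -5/3
  a_4 = (3 - 5)(-5/3) / 4^2 = (10/3)/16 = 5/24
  a_5 = (4 - 5)(5/24) / 5^2 = (-5/24)/25 = -1/120
Hence L_5(x) = -x^5/120 + 5 x^4/24 - 5 x^3/3 + 5 x^2 - 5 x + 1.

L_5(x); series = -x^5/120 + 5 x^4/24 - 5 x^3/3 + 5 x^2 - 5 x + 1


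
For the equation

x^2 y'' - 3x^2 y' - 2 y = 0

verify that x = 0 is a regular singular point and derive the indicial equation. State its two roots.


Divide by x^2 to reach normal form y'' + P_1(x) y' + P_2(x) y = 0 with P_1(x) = -3 and P_2(x) = -2/x^2.
x = 0 is a singular point because the y-coefficient -2/x^2 has a pole at x = 0.
It is a regular singular point because x P_1(x) = p(x) = -3x and x^2 P_2(x) = q(x) = -2 are polynomials, hence analytic at x = 0.
p(0) = 0,  q(0) = -2.
Indicial equation: r(r-1) + p(0) r + q(0) = 0, i.e. r^2 + (p(0) - 1) r + q(0) = 0, i.e. r^2 - 1 r - 2 = 0.
Discriminant: (-1)^2 - 4(-2) = 9, so r = (1 ± 3)/2.
Solving: r_1 = 2, r_2 = -1.

indicial: r^2 - 1 r - 2 = 0; roots r_1 = 2, r_2 = -1


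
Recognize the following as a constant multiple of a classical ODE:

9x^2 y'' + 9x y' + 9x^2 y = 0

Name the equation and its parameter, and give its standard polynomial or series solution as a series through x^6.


All three coefficients share the factor 9; dividing through by 9 gives  x^2 y'' + x y' + x^2 y = 0.
This matches the Bessel equation x^2 y'' + x y' + (x^2 - nu^2) y = 0 with nu^2 = 0, so nu = 0; the solution bounded at x = 0 is J_0(x).
Frobenius at x = 0: indicial roots ±nu; for r = nu the recurrence k(k + 2nu) c_k = -c_{k-2} gives the standard series J_nu(x) = sum_{k>=0} (-1)^k / (k! (k+nu)!) (x/2)^(2k+nu). Evaluate the first 4 terms:
  k = 0: (-1)^0 / (0! * 0! * 2^0) x^0 = 1/(1*1*1) x^0 = (1) x^0
  k = 1: (-1)^1 / (1! * 1! * 2^2) x^2 = -1/(1*1*4) x^2 = (-1/4) x^2
  k = 2: (-1)^2 / (2! * 2! * 2^4) x^4 = 1/(2*2*16) x^4 = (1/64) x^4
  k = 3: (-1)^3 / (3! * 3! * 2^6) x^6 = -1/(6*6*64) x^6 = (-1/2304) x^6
Hence J_0(x) = -x^6/2304 + x^4/64 - x^2/4 + 1 + ....

J_0(x); series = -x^6/2304 + x^4/64 - x^2/4 + 1


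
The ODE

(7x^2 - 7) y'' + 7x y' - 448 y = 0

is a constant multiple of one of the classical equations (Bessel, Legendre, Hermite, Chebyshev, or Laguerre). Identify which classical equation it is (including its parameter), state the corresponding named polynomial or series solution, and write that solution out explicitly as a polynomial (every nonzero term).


All three coefficients share the factor -7; dividing through by -7 gives  (1 - x^2) y'' - x y' + 64 y = 0.
This matches the Chebyshev equation (1 - x^2) y'' - x y' + n^2 y = 0 (note the -x y' term, not -2x y') with n^2 = 64, so n = 8; the polynomial solution is T_8(x).
With y = sum_k a_k x^k, matching x^k gives (k+2)(k+1) a_{k+2} = (k^2 - n^2) a_k = (k - 8)(k + 8) a_k. The right side vanishes at k = 8, so the series with the parity of 8 terminates at degree 8.
Standard normalization: leading coefficient of T_n is 2^(n-1), so a_8 = 2^7 = 128. Work downward with a_k = (k+1)(k+2) a_{k+2} / ((k - 8)(k + 8)):
  a_6 = (7)(8)(128) / ((6 - 8)(6 + 8)) = 7168/(-28) = -256
  a_4 = (5)(6)(-256) / ((4 - 8)(4 + 8)) = -7680/(-48) = 160
  a_2 = (3)(4)(160) / ((2 - 8)(2 + 8)) = 1920/(-60) = -32
  a_0 = (1)(2)(-32) / ((0 - 8)(0 + 8)) = -64/(-64) = 1
Hence T_8(x) = 128 x^8 - 256 x^6 + 160 x^4 - 32 x^2 + 1.

T_8(x); series = 128 x^8 - 256 x^6 + 160 x^4 - 32 x^2 + 1


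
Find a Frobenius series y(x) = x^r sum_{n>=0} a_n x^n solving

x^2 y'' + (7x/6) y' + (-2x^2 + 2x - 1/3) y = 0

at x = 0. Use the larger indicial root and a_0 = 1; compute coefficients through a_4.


Write in Frobenius form y'' + (p(x)/x) y' + (q(x)/x^2) y = 0:
  p(x) = 7/6,  q(x) = -2x^2 + 2x - 1/3.
Indicial equation: r(r-1) + (7/6) r + (-1/3) = 0 -> roots r_1 = 1/2, r_2 = -2/3.
Take r = r_1 = 1/2. Let y(x) = x^r sum_{n>=0} a_n x^n with a_0 = 1.
Substitute y = x^r sum a_n x^n and match x^{r+n}. The recurrence is
  D(n) a_n + 2 a_{n-1} - 2 a_{n-2} = 0,  where D(n) = (r+n)(r+n-1) + (7/6)(r+n) + (-1/3).
  a_n = [-2 a_{n-1} + 2 a_{n-2}] / D(n).
Since the indicial polynomial factors as (r - r_1)(r - r_2), D(n) = (r_1 + n - r_1)(r_1 + n - r_2) = n(n + 7/6).
Evaluating step by step (a_0 = 1):
  n = 1: D(1) = 1(1 + 7/6) = 13/6; numerator = -2(1) = -2; a_1 = (-2)/(13/6) = -12/13
  n = 2: D(2) = 2(2 + 7/6) = 19/3; numerator = -2(-12/13) + 2(1) = 50/13; a_2 = (50/13)/(19/3) = 150/247
  n = 3: D(3) = 3(3 + 7/6) = 25/2; numerator = -2(150/247) + 2(-12/13) = -756/247; a_3 = (-756/247)/(25/2) = -1512/6175
  n = 4: D(4) = 4(4 + 7/6) = 62/3; numerator = -2(-1512/6175) + 2(150/247) = 10524/6175; a_4 = (10524/6175)/(62/3) = 15786/191425

r = 1/2; a_0 = 1; a_1 = -12/13; a_2 = 150/247; a_3 = -1512/6175; a_4 = 15786/191425


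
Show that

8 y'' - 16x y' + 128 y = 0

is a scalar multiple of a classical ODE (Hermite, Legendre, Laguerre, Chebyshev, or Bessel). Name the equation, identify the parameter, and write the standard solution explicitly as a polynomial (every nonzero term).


All three coefficients share the factor 8; dividing through by 8 gives  y'' - 2x y' + 16 y = 0.
This matches the Hermite equation y'' - 2x y' + 2n y = 0 with 2n = 16, so n = 8; the polynomial solution is H_8(x).
With y = sum_k a_k x^k, matching x^k gives (k+2)(k+1) a_{k+2} = 2(k - n) a_k = 2(k - 8) a_k. The right side vanishes at k = 8, so the series with the parity of 8 terminates at degree 8.
Standard normalization: leading coefficient of H_n is 2^n, so a_8 = 2^8 = 256. Work downward with a_k = (k+1)(k+2) a_{k+2} / (2(k - n)):
  a_6 = (7)(8)(256) / (2(6 - 8)) = 14336/(-4) = -3584
  a_4 = (5)(6)(-3584) / (2(4 - 8)) = -107520/(-8) = 13440
  a_2 = (3)(4)(13440) / (2(2 - 8)) = 161280/(-12) = -13440
  a_0 = (1)(2)(-13440) / (2(0 - 8)) = -26880/(-16) = 1680
Hence H_8(x) = 256 x^8 - 3584 x^6 + 13440 x^4 - 13440 x^2 + 1680.

H_8(x); series = 256 x^8 - 3584 x^6 + 13440 x^4 - 13440 x^2 + 1680


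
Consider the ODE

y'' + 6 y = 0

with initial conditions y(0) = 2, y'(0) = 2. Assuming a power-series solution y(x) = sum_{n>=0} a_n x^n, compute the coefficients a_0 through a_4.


Ansatz: y(x) = sum_{n>=0} a_n x^n, so y'(x) = sum_{n>=1} n a_n x^(n-1) and y''(x) = sum_{n>=2} n(n-1) a_n x^(n-2).
Substitute into P(x) y'' + Q(x) y' + R(x) y = 0 with P(x) = 1, Q(x) = 0, R(x) = 6, and match powers of x.
Initial conditions: a_0 = 2, a_1 = 2.
Setting the coefficient of each power of x to zero and solving order by order (substituting the coefficients already found):
  x^0: 2 a_2 + 6 a_0 = 0  ->  2 a_2 = -6 a_0 = -12  ->  a_2 = -6
  x^1: 6 a_3 + 6 a_1 = 0  ->  6 a_3 = -6 a_1 = -12  ->  a_3 = -2
  x^2: 12 a_4 + 6 a_2 = 0  ->  12 a_4 = -6 a_2 = 36  ->  a_4 = 3
Truncated series: y(x) = 2 + 2 x - 6 x^2 - 2 x^3 + 3 x^4 + O(x^5).

a_0 = 2; a_1 = 2; a_2 = -6; a_3 = -2; a_4 = 3


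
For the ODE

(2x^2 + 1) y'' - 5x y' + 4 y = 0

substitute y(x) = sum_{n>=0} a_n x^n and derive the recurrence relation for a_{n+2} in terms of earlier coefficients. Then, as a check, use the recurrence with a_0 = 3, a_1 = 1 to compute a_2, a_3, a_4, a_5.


Substitute y = sum_n a_n x^n.
(1 + 2 x^2) y'' contributes (n+2)(n+1) a_{n+2} + 2 n(n-1) a_n at x^n.
-5 x y'(x) contributes -5 n a_n at x^n.
4 y(x) contributes 4 a_n at x^n.
Matching x^n: (n+2)(n+1) a_{n+2} + (2 n(n-1) - 5 n + 4) a_n = 0.
Thus a_{n+2} = (-2 n(n-1) + 5 n - 4) / ((n+1)(n+2)) * a_n.

Check with a_0 = 3, a_1 = 1 (apply the recurrence for n = 0, 1, 2, 3): a_0 = 3, a_1 = 1, a_2 = -6, a_3 = 1/6, a_4 = -1, a_5 = -1/120.

a_(n+2) = (-2 n(n-1) + 5 n - 4) / ((n+1)(n+2)) * a_n; check: a_0 = 3, a_1 = 1, a_2 = -6, a_3 = 1/6, a_4 = -1, a_5 = -1/120


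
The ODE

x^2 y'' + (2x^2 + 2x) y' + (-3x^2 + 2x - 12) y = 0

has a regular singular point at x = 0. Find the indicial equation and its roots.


Divide by x^2 to reach normal form y'' + P_1(x) y' + P_2(x) y = 0 with P_1(x) = 2 + 2/x and P_2(x) = -3 + 2/x - 12/x^2.
x = 0 is a singular point because the y'-coefficient 2 + 2/x has a pole at x = 0 and the y-coefficient -3 + 2/x - 12/x^2 has a pole at x = 0.
It is a regular singular point because x P_1(x) = p(x) = 2x + 2 and x^2 P_2(x) = q(x) = -3x^2 + 2x - 12 are polynomials, hence analytic at x = 0.
p(0) = 2,  q(0) = -12.
Indicial equation: r(r-1) + p(0) r + q(0) = 0, i.e. r^2 + (p(0) - 1) r + q(0) = 0, i.e. r^2 + 1 r - 12 = 0.
Discriminant: (1)^2 - 4(-12) = 49, so r = (-1 ± 7)/2.
Solving: r_1 = 3, r_2 = -4.

indicial: r^2 + 1 r - 12 = 0; roots r_1 = 3, r_2 = -4


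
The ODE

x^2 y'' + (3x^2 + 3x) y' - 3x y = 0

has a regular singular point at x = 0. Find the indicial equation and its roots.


Divide by x^2 to reach normal form y'' + P_1(x) y' + P_2(x) y = 0 with P_1(x) = 3 + 3/x and P_2(x) = -3/x.
x = 0 is a singular point because the y'-coefficient 3 + 3/x has a pole at x = 0 and the y-coefficient -3/x has a pole at x = 0.
It is a regular singular point because x P_1(x) = p(x) = 3x + 3 and x^2 P_2(x) = q(x) = -3x are polynomials, hence analytic at x = 0.
p(0) = 3,  q(0) = 0.
Indicial equation: r(r-1) + p(0) r + q(0) = 0, i.e. r^2 + (p(0) - 1) r + q(0) = 0, i.e. r^2 + 2 r = 0.
Discriminant: (2)^2 - 4(0) = 4, so r = (-2 ± 2)/2.
Solving: r_1 = 0, r_2 = -2.

indicial: r^2 + 2 r = 0; roots r_1 = 0, r_2 = -2


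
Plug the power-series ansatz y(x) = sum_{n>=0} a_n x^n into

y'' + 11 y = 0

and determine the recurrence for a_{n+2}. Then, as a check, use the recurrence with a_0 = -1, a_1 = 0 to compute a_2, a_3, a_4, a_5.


Substitute y = sum_n a_n x^n into y'' + (const) y = 0.
y''(x) = sum_{n>=0} (n+2)(n+1) a_{n+2} x^n.
The ODE becomes sum_n [(n+2)(n+1) a_{n+2} + 11 a_n] x^n = 0.
Setting each coefficient to zero gives the recurrence:
  (n+2)(n+1) a_{n+2} + 11 a_n = 0,
  a_{n+2} = -11 / ((n+1)(n+2)) a_n.

Check with a_0 = -1, a_1 = 0 (apply the recurrence for n = 0, 1, 2, 3): a_0 = -1, a_1 = 0, a_2 = 11/2, a_3 = 0, a_4 = -121/24, a_5 = 0.

a_{n+2} = -11/((n+1)(n+2)) * a_n; check: a_0 = -1, a_1 = 0, a_2 = 11/2, a_3 = 0, a_4 = -121/24, a_5 = 0


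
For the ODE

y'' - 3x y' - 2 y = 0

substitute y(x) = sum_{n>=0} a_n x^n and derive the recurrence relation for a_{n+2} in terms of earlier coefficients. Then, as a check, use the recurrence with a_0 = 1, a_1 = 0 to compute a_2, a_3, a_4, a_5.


Substitute y = sum_n a_n x^n.
y''(x) has coefficient (n+2)(n+1) a_{n+2} at x^n;
-3 x y'(x) has coefficient -3 n a_n at x^n (shift);
-2 y(x) has coefficient -2 a_n at x^n.
Matching x^n: (n+2)(n+1) a_{n+2} + (-3n - 2) a_n = 0.
Thus a_{n+2} = (3n + 2) / ((n+1)(n+2)) * a_n.

Check with a_0 = 1, a_1 = 0 (apply the recurrence for n = 0, 1, 2, 3): a_0 = 1, a_1 = 0, a_2 = 1, a_3 = 0, a_4 = 2/3, a_5 = 0.

a_(n+2) = (3n + 2) / ((n+1)(n+2)) * a_n; check: a_0 = 1, a_1 = 0, a_2 = 1, a_3 = 0, a_4 = 2/3, a_5 = 0
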